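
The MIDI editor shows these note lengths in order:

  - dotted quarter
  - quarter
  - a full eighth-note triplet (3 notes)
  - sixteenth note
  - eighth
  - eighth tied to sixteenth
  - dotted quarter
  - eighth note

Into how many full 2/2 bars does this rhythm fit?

1

One bar of 2/2 = 16 sixteenth notes.
Each duration in sixteenth notes: dotted quarter = 6; quarter = 4; a full eighth-note triplet (3 notes) (three triplet eighths span one quarter) = 4; sixteenth note = 1; eighth = 2; eighth tied to sixteenth (eighth + sixteenth) = 3; dotted quarter = 6; eighth note = 2.
Altogether 6 + 4 + 4 + 1 + 2 + 3 + 6 + 2 = 28.
28 ÷ 16 = 1 complete bar with 12 left over.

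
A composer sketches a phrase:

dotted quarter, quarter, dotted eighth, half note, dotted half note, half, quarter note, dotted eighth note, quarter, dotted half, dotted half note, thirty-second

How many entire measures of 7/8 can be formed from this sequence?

One bar of 7/8 = 28 thirty-second notes.
Working in thirty-second notes: dotted quarter = 12; quarter = 8; dotted eighth = 6; half note = 16; dotted half note = 24; half = 16; quarter note = 8; dotted eighth note = 6; quarter = 8; dotted half = 24; dotted half note = 24; thirty-second = 1.
Altogether 12 + 8 + 6 + 16 + 24 + 16 + 8 + 6 + 8 + 24 + 24 + 1 = 153.
153 ÷ 28 = 5 complete bars with 13 left over.

5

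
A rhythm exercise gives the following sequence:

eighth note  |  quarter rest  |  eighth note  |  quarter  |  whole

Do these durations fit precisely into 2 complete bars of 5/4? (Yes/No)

No

One bar of 5/4 = 10 eighth notes, so 2 bars = 20.
In eighth notes: eighth note = 1; quarter rest = 2; eighth note = 1; quarter = 2; whole = 8.
Total: 1 + 2 + 1 + 2 + 8 = 14.
14 falls short of 20, so the answer is No.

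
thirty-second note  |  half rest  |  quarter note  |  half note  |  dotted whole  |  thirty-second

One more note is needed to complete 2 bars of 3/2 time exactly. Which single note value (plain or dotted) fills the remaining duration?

dotted eighth note

2 bars of 3/2 = 96 thirty-second notes.
Express everything in thirty-second notes: thirty-second note = 1; half rest = 16; quarter note = 8; half note = 16; dotted whole = 48; thirty-second = 1.
Altogether 1 + 16 + 8 + 16 + 48 + 1 = 90.
Remaining: 96 − 90 = 6 thirty-second notes, which is a dotted eighth note.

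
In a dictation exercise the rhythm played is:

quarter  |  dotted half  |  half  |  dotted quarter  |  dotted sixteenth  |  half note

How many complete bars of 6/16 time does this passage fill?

6

One bar of 6/16 = 12 thirty-second notes.
In thirty-second notes: quarter = 8; dotted half = 24; half = 16; dotted quarter = 12; dotted sixteenth = 3; half note = 16.
Total: 8 + 24 + 16 + 12 + 3 + 16 = 79.
79 ÷ 12 = 6 complete bars with 7 left over.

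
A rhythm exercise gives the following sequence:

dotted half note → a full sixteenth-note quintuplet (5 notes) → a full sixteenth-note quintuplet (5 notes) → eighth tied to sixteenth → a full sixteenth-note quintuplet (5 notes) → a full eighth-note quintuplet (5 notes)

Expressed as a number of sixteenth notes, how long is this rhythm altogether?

Convert each value to sixteenth notes: dotted half note = 12; a full sixteenth-note quintuplet (5 notes) (five quintuplet sixteenths span one quarter) = 4; a full sixteenth-note quintuplet (5 notes) (five quintuplet sixteenths span one quarter) = 4; eighth tied to sixteenth (eighth + sixteenth) = 3; a full sixteenth-note quintuplet (5 notes) (five quintuplet sixteenths span one quarter) = 4; a full eighth-note quintuplet (5 notes) (five quintuplet eighths span one half) = 8.
Total: 12 + 4 + 4 + 3 + 4 + 8 = 35 sixteenth notes.

35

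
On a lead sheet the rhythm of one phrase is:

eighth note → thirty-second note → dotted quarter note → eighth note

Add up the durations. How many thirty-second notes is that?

21

Express everything in thirty-second notes: eighth note = 4; thirty-second note = 1; dotted quarter note = 12; eighth note = 4.
Altogether 4 + 1 + 12 + 4 = 21 thirty-second notes.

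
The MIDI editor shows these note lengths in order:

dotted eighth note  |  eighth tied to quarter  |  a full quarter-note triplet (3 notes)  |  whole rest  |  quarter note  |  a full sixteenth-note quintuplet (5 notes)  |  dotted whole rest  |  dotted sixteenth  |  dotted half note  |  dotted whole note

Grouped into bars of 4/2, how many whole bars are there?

One bar of 4/2 = 64 thirty-second notes.
Each duration in thirty-second notes: dotted eighth note = 6; eighth tied to quarter (eighth + quarter) = 12; a full quarter-note triplet (3 notes) (three triplet quarters span one half) = 16; whole rest = 32; quarter note = 8; a full sixteenth-note quintuplet (5 notes) (five quintuplet sixteenths span one quarter) = 8; dotted whole rest = 48; dotted sixteenth = 3; dotted half note = 24; dotted whole note = 48.
Total: 6 + 12 + 16 + 32 + 8 + 8 + 48 + 3 + 24 + 48 = 205.
205 ÷ 64 = 3 complete bars with 13 left over.

3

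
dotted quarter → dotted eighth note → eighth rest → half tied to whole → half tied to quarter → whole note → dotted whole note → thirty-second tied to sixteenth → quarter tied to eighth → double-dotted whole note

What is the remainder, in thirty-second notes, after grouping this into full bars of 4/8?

One bar of 4/8 = 16 thirty-second notes.
Working in thirty-second notes: dotted quarter = 12; dotted eighth note = 6; eighth rest = 4; half tied to whole (half + whole) = 48; half tied to quarter (half + quarter) = 24; whole note = 32; dotted whole note = 48; thirty-second tied to sixteenth (thirty-second + sixteenth) = 3; quarter tied to eighth (quarter + eighth) = 12; double-dotted whole note = 56.
Sum: 12 + 6 + 4 + 48 + 24 + 32 + 48 + 3 + 12 + 56 = 245.
245 ÷ 16 = 15 complete bars with 5 thirty-second notes remaining.

5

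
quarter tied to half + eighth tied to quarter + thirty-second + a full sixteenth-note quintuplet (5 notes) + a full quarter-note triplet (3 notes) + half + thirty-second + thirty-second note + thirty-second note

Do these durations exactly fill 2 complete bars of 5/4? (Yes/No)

Yes

One bar of 5/4 = 40 thirty-second notes, so 2 bars = 80.
Convert each value to thirty-second notes: quarter tied to half (quarter + half) = 24; eighth tied to quarter (eighth + quarter) = 12; thirty-second = 1; a full sixteenth-note quintuplet (5 notes) (five quintuplet sixteenths span one quarter) = 8; a full quarter-note triplet (3 notes) (three triplet quarters span one half) = 16; half = 16; thirty-second = 1; thirty-second note = 1; thirty-second note = 1.
Adding: 24 + 12 + 1 + 8 + 16 + 16 + 1 + 1 + 1 = 80.
80 equals 80, so the answer is Yes.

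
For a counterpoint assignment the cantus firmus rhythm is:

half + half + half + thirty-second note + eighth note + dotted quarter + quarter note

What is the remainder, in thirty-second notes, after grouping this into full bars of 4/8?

9

One bar of 4/8 = 16 thirty-second notes.
Express everything in thirty-second notes: half = 16; half = 16; half = 16; thirty-second note = 1; eighth note = 4; dotted quarter = 12; quarter note = 8.
Altogether 16 + 16 + 16 + 1 + 4 + 12 + 8 = 73.
73 ÷ 16 = 4 complete bars with 9 thirty-second notes remaining.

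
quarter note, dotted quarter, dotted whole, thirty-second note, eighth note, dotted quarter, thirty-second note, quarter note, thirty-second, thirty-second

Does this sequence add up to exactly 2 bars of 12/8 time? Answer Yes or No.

Yes

One bar of 12/8 = 48 thirty-second notes, so 2 bars = 96.
Working in thirty-second notes: quarter note = 8; dotted quarter = 12; dotted whole = 48; thirty-second note = 1; eighth note = 4; dotted quarter = 12; thirty-second note = 1; quarter note = 8; thirty-second = 1; thirty-second = 1.
Altogether 8 + 12 + 48 + 1 + 4 + 12 + 1 + 8 + 1 + 1 = 96.
96 equals 96, so the answer is Yes.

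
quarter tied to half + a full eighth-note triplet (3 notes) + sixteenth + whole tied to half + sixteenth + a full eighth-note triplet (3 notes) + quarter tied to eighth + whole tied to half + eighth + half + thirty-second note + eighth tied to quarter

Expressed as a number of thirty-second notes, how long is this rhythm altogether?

185

Working in thirty-second notes: quarter tied to half (quarter + half) = 24; a full eighth-note triplet (3 notes) (three triplet eighths span one quarter) = 8; sixteenth = 2; whole tied to half (whole + half) = 48; sixteenth = 2; a full eighth-note triplet (3 notes) (three triplet eighths span one quarter) = 8; quarter tied to eighth (quarter + eighth) = 12; whole tied to half (whole + half) = 48; eighth = 4; half = 16; thirty-second note = 1; eighth tied to quarter (eighth + quarter) = 12.
Total: 24 + 8 + 2 + 48 + 2 + 8 + 12 + 48 + 4 + 16 + 1 + 12 = 185 thirty-second notes.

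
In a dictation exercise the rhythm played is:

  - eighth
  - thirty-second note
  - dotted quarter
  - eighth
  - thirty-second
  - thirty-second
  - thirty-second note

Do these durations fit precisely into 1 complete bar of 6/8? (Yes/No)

One bar of 6/8 = 24 thirty-second notes.
Working in thirty-second notes: eighth = 4; thirty-second note = 1; dotted quarter = 12; eighth = 4; thirty-second = 1; thirty-second = 1; thirty-second note = 1.
Sum: 4 + 1 + 12 + 4 + 1 + 1 + 1 = 24.
24 equals 24, so the answer is Yes.

Yes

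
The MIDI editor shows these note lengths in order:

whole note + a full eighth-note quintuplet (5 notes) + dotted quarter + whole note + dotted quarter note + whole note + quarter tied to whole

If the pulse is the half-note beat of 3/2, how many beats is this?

11

One half-note beat = 4 eighth notes.
In eighth notes: whole note = 8; a full eighth-note quintuplet (5 notes) (five quintuplet eighths span one half) = 4; dotted quarter = 3; whole note = 8; dotted quarter note = 3; whole note = 8; quarter tied to whole (quarter + whole) = 10.
Adding: 8 + 4 + 3 + 8 + 3 + 8 + 10 = 44.
44 ÷ 4 = 11 beats.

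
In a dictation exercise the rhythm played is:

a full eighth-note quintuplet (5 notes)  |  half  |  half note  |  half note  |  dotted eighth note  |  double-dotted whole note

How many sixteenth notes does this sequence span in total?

63

In sixteenth notes: a full eighth-note quintuplet (5 notes) (five quintuplet eighths span one half) = 8; half = 8; half note = 8; half note = 8; dotted eighth note = 3; double-dotted whole note = 28.
Altogether 8 + 8 + 8 + 8 + 3 + 28 = 63 sixteenth notes.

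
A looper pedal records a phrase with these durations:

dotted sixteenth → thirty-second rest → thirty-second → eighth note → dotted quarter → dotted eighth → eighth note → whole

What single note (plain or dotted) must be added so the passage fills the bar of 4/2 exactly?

thirty-second note

The bar of 4/2 = 64 thirty-second notes.
Convert each value to thirty-second notes: dotted sixteenth = 3; thirty-second rest = 1; thirty-second = 1; eighth note = 4; dotted quarter = 12; dotted eighth = 6; eighth note = 4; whole = 32.
Total: 3 + 1 + 1 + 4 + 12 + 6 + 4 + 32 = 63.
Remaining: 64 − 63 = 1 thirty-second note, which is a thirty-second note.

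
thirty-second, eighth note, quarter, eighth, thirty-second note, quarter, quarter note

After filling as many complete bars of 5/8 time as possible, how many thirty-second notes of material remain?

14

One bar of 5/8 = 20 thirty-second notes.
Express everything in thirty-second notes: thirty-second = 1; eighth note = 4; quarter = 8; eighth = 4; thirty-second note = 1; quarter = 8; quarter note = 8.
Adding: 1 + 4 + 8 + 4 + 1 + 8 + 8 = 34.
34 ÷ 20 = 1 complete bar with 14 thirty-second notes remaining.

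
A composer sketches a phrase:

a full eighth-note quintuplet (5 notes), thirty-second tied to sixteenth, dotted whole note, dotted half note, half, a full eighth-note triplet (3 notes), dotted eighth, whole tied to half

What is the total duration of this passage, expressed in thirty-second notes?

Each duration in thirty-second notes: a full eighth-note quintuplet (5 notes) (five quintuplet eighths span one half) = 16; thirty-second tied to sixteenth (thirty-second + sixteenth) = 3; dotted whole note = 48; dotted half note = 24; half = 16; a full eighth-note triplet (3 notes) (three triplet eighths span one quarter) = 8; dotted eighth = 6; whole tied to half (whole + half) = 48.
Sum: 16 + 3 + 48 + 24 + 16 + 8 + 6 + 48 = 169 thirty-second notes.

169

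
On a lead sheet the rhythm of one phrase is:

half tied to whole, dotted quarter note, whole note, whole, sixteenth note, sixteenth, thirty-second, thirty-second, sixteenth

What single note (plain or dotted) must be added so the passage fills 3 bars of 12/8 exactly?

dotted quarter note

3 bars of 12/8 = 144 thirty-second notes.
Working in thirty-second notes: half tied to whole (half + whole) = 48; dotted quarter note = 12; whole note = 32; whole = 32; sixteenth note = 2; sixteenth = 2; thirty-second = 1; thirty-second = 1; sixteenth = 2.
Total: 48 + 12 + 32 + 32 + 2 + 2 + 1 + 1 + 2 = 132.
Remaining: 144 − 132 = 12 thirty-second notes, which is a dotted quarter note.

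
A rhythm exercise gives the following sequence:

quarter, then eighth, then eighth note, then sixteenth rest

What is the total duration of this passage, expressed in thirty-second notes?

18

Express everything in thirty-second notes: quarter = 8; eighth = 4; eighth note = 4; sixteenth rest = 2.
Adding: 8 + 4 + 4 + 2 = 18 thirty-second notes.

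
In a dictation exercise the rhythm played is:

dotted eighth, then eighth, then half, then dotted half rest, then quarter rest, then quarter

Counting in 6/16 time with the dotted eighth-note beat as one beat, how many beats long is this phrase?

11

One dotted eighth-note beat = 3 sixteenth notes.
Convert each value to sixteenth notes: dotted eighth = 3; eighth = 2; half = 8; dotted half rest = 12; quarter rest = 4; quarter = 4.
Sum: 3 + 2 + 8 + 12 + 4 + 4 = 33.
33 ÷ 3 = 11 beats.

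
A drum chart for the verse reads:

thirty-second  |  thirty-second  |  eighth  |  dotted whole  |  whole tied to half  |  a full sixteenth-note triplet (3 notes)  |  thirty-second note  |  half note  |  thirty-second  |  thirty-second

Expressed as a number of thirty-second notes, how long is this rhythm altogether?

Convert each value to thirty-second notes: thirty-second = 1; thirty-second = 1; eighth = 4; dotted whole = 48; whole tied to half (whole + half) = 48; a full sixteenth-note triplet (3 notes) (three triplet sixteenths span one eighth) = 4; thirty-second note = 1; half note = 16; thirty-second = 1; thirty-second = 1.
Adding: 1 + 1 + 4 + 48 + 48 + 4 + 1 + 16 + 1 + 1 = 125 thirty-second notes.

125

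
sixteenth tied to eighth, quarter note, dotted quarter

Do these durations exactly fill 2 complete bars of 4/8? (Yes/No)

No

One bar of 4/8 = 8 sixteenth notes, so 2 bars = 16.
Each duration in sixteenth notes: sixteenth tied to eighth (sixteenth + eighth) = 3; quarter note = 4; dotted quarter = 6.
Total: 3 + 4 + 6 = 13.
13 falls short of 16, so the answer is No.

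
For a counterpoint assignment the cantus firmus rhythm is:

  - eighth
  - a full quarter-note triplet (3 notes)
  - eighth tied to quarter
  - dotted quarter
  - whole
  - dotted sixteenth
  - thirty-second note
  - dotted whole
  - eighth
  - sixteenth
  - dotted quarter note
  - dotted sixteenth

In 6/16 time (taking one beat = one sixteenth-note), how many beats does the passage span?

74.5

One sixteenth-note beat = 2 thirty-second notes.
Each duration in thirty-second notes: eighth = 4; a full quarter-note triplet (3 notes) (three triplet quarters span one half) = 16; eighth tied to quarter (eighth + quarter) = 12; dotted quarter = 12; whole = 32; dotted sixteenth = 3; thirty-second note = 1; dotted whole = 48; eighth = 4; sixteenth = 2; dotted quarter note = 12; dotted sixteenth = 3.
Sum: 4 + 16 + 12 + 12 + 32 + 3 + 1 + 48 + 4 + 2 + 12 + 3 = 149.
149 ÷ 2 = 74.5 beats.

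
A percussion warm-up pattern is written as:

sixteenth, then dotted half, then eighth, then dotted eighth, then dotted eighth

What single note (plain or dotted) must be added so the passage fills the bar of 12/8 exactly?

The bar of 12/8 = 24 sixteenth notes.
Express everything in sixteenth notes: sixteenth = 1; dotted half = 12; eighth = 2; dotted eighth = 3; dotted eighth = 3.
Adding: 1 + 12 + 2 + 3 + 3 = 21.
Remaining: 24 − 21 = 3 sixteenth notes, which is a dotted eighth note.

dotted eighth note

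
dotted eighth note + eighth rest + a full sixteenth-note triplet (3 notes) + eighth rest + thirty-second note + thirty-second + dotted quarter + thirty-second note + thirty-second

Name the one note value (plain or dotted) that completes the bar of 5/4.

dotted eighth note

The bar of 5/4 = 40 thirty-second notes.
Express everything in thirty-second notes: dotted eighth note = 6; eighth rest = 4; a full sixteenth-note triplet (3 notes) (three triplet sixteenths span one eighth) = 4; eighth rest = 4; thirty-second note = 1; thirty-second = 1; dotted quarter = 12; thirty-second note = 1; thirty-second = 1.
Sum: 6 + 4 + 4 + 4 + 1 + 1 + 12 + 1 + 1 = 34.
Remaining: 40 − 34 = 6 thirty-second notes, which is a dotted eighth note.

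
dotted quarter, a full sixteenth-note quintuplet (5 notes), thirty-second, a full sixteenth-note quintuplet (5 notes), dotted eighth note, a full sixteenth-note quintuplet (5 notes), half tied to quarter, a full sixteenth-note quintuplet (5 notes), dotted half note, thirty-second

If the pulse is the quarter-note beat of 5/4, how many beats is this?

12.5

One quarter-note beat = 8 thirty-second notes.
Convert each value to thirty-second notes: dotted quarter = 12; a full sixteenth-note quintuplet (5 notes) (five quintuplet sixteenths span one quarter) = 8; thirty-second = 1; a full sixteenth-note quintuplet (5 notes) (five quintuplet sixteenths span one quarter) = 8; dotted eighth note = 6; a full sixteenth-note quintuplet (5 notes) (five quintuplet sixteenths span one quarter) = 8; half tied to quarter (half + quarter) = 24; a full sixteenth-note quintuplet (5 notes) (five quintuplet sixteenths span one quarter) = 8; dotted half note = 24; thirty-second = 1.
Total: 12 + 8 + 1 + 8 + 6 + 8 + 24 + 8 + 24 + 1 = 100.
100 ÷ 8 = 12.5 beats.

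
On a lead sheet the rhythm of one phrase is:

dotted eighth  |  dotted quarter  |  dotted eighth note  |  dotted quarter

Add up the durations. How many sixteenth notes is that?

Each duration in sixteenth notes: dotted eighth = 3; dotted quarter = 6; dotted eighth note = 3; dotted quarter = 6.
Total: 3 + 6 + 3 + 6 = 18 sixteenth notes.

18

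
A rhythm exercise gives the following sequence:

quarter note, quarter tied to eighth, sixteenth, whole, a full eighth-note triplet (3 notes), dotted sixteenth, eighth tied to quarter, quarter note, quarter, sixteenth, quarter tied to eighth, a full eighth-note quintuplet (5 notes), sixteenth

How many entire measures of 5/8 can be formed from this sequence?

6

One bar of 5/8 = 20 thirty-second notes.
Express everything in thirty-second notes: quarter note = 8; quarter tied to eighth (quarter + eighth) = 12; sixteenth = 2; whole = 32; a full eighth-note triplet (3 notes) (three triplet eighths span one quarter) = 8; dotted sixteenth = 3; eighth tied to quarter (eighth + quarter) = 12; quarter note = 8; quarter = 8; sixteenth = 2; quarter tied to eighth (quarter + eighth) = 12; a full eighth-note quintuplet (5 notes) (five quintuplet eighths span one half) = 16; sixteenth = 2.
Adding: 8 + 12 + 2 + 32 + 8 + 3 + 12 + 8 + 8 + 2 + 12 + 16 + 2 = 125.
125 ÷ 20 = 6 complete bars with 5 left over.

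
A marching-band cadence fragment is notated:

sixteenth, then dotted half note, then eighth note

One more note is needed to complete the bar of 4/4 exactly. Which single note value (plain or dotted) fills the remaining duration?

sixteenth note

The bar of 4/4 = 16 sixteenth notes.
Convert each value to sixteenth notes: sixteenth = 1; dotted half note = 12; eighth note = 2.
Sum: 1 + 12 + 2 = 15.
Remaining: 16 − 15 = 1 sixteenth note, which is a sixteenth note.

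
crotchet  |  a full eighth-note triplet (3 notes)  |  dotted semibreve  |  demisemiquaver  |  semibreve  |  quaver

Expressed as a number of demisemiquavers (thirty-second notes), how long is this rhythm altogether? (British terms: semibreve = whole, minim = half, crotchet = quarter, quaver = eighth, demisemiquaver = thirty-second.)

In thirty-second notes: crotchet = 8; a full eighth-note triplet (3 notes) (three triplet eighths span one quarter) = 8; dotted semibreve = 48; demisemiquaver = 1; semibreve = 32; quaver = 4.
Altogether 8 + 8 + 48 + 1 + 32 + 4 = 101 thirty-second notes.

101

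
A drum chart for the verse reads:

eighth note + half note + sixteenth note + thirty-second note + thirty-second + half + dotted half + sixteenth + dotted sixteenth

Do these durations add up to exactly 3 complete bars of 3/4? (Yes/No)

One bar of 3/4 = 24 thirty-second notes, so 3 bars = 72.
In thirty-second notes: eighth note = 4; half note = 16; sixteenth note = 2; thirty-second note = 1; thirty-second = 1; half = 16; dotted half = 24; sixteenth = 2; dotted sixteenth = 3.
Altogether 4 + 16 + 2 + 1 + 1 + 16 + 24 + 2 + 3 = 69.
69 falls short of 72, so the answer is No.

No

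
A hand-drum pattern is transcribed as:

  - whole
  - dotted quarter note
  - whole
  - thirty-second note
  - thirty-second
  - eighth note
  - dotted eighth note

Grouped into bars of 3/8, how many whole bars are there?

7

One bar of 3/8 = 12 thirty-second notes.
Working in thirty-second notes: whole = 32; dotted quarter note = 12; whole = 32; thirty-second note = 1; thirty-second = 1; eighth note = 4; dotted eighth note = 6.
Altogether 32 + 12 + 32 + 1 + 1 + 4 + 6 = 88.
88 ÷ 12 = 7 complete bars with 4 left over.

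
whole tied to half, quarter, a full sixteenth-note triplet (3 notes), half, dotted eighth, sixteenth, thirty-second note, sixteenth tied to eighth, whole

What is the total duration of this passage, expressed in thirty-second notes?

123

In thirty-second notes: whole tied to half (whole + half) = 48; quarter = 8; a full sixteenth-note triplet (3 notes) (three triplet sixteenths span one eighth) = 4; half = 16; dotted eighth = 6; sixteenth = 2; thirty-second note = 1; sixteenth tied to eighth (sixteenth + eighth) = 6; whole = 32.
Total: 48 + 8 + 4 + 16 + 6 + 2 + 1 + 6 + 32 = 123 thirty-second notes.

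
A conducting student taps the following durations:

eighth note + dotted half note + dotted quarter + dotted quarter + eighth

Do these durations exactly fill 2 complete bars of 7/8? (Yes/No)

One bar of 7/8 = 7 eighth notes, so 2 bars = 14.
In eighth notes: eighth note = 1; dotted half note = 6; dotted quarter = 3; dotted quarter = 3; eighth = 1.
Altogether 1 + 6 + 3 + 3 + 1 = 14.
14 equals 14, so the answer is Yes.

Yes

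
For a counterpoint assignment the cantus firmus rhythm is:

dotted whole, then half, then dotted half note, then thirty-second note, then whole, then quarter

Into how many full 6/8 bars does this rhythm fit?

5

One bar of 6/8 = 24 thirty-second notes.
Convert each value to thirty-second notes: dotted whole = 48; half = 16; dotted half note = 24; thirty-second note = 1; whole = 32; quarter = 8.
Adding: 48 + 16 + 24 + 1 + 32 + 8 = 129.
129 ÷ 24 = 5 complete bars with 9 left over.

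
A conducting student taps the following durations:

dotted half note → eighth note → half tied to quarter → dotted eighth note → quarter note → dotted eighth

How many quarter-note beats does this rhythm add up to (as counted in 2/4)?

One quarter-note beat = 4 sixteenth notes.
Convert each value to sixteenth notes: dotted half note = 12; eighth note = 2; half tied to quarter (half + quarter) = 12; dotted eighth note = 3; quarter note = 4; dotted eighth = 3.
Sum: 12 + 2 + 12 + 3 + 4 + 3 = 36.
36 ÷ 4 = 9 beats.

9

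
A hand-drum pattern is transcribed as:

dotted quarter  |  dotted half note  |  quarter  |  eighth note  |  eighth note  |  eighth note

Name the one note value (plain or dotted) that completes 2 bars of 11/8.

2 bars of 11/8 = 22 eighth notes.
In eighth notes: dotted quarter = 3; dotted half note = 6; quarter = 2; eighth note = 1; eighth note = 1; eighth note = 1.
Adding: 3 + 6 + 2 + 1 + 1 + 1 = 14.
Remaining: 22 − 14 = 8 eighth notes, which is a whole note.

whole note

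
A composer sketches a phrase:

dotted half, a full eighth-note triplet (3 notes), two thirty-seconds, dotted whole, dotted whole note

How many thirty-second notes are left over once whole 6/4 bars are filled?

One bar of 6/4 = 48 thirty-second notes.
Express everything in thirty-second notes: dotted half = 24; a full eighth-note triplet (3 notes) (three triplet eighths span one quarter) = 8; thirty-second = 1; thirty-second = 1; dotted whole = 48; dotted whole note = 48.
Altogether 24 + 8 + 1 + 1 + 48 + 48 = 130.
130 ÷ 48 = 2 complete bars with 34 thirty-second notes remaining.

34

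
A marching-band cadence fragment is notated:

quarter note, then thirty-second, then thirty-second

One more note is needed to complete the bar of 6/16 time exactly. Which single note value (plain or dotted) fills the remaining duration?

sixteenth note

The bar of 6/16 = 12 thirty-second notes.
In thirty-second notes: quarter note = 8; thirty-second = 1; thirty-second = 1.
Total: 8 + 1 + 1 = 10.
Remaining: 12 − 10 = 2 thirty-second notes, which is a sixteenth note.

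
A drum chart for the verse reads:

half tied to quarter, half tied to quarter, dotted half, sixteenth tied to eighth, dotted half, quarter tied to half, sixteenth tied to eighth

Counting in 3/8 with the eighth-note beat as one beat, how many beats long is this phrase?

33

One eighth-note beat = 2 sixteenth notes.
In sixteenth notes: half tied to quarter (half + quarter) = 12; half tied to quarter (half + quarter) = 12; dotted half = 12; sixteenth tied to eighth (sixteenth + eighth) = 3; dotted half = 12; quarter tied to half (quarter + half) = 12; sixteenth tied to eighth (sixteenth + eighth) = 3.
Total: 12 + 12 + 12 + 3 + 12 + 12 + 3 = 66.
66 ÷ 2 = 33 beats.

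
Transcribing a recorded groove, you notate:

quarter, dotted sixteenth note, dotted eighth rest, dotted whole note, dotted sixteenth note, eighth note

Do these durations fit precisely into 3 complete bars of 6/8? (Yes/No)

Yes

One bar of 6/8 = 24 thirty-second notes, so 3 bars = 72.
Working in thirty-second notes: quarter = 8; dotted sixteenth note = 3; dotted eighth rest = 6; dotted whole note = 48; dotted sixteenth note = 3; eighth note = 4.
Sum: 8 + 3 + 6 + 48 + 3 + 4 = 72.
72 equals 72, so the answer is Yes.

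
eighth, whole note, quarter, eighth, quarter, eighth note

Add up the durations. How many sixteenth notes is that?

30

In sixteenth notes: eighth = 2; whole note = 16; quarter = 4; eighth = 2; quarter = 4; eighth note = 2.
Sum: 2 + 16 + 4 + 2 + 4 + 2 = 30 sixteenth notes.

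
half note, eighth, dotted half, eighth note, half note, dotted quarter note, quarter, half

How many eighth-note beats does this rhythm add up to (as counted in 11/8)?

25

One eighth-note beat = 2 sixteenth notes.
Each duration in sixteenth notes: half note = 8; eighth = 2; dotted half = 12; eighth note = 2; half note = 8; dotted quarter note = 6; quarter = 4; half = 8.
Sum: 8 + 2 + 12 + 2 + 8 + 6 + 4 + 8 = 50.
50 ÷ 2 = 25 beats.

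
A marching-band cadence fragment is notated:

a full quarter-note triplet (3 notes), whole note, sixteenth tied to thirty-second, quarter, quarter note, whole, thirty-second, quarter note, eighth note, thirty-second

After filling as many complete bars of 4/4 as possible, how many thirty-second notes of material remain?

One bar of 4/4 = 32 thirty-second notes.
In thirty-second notes: a full quarter-note triplet (3 notes) (three triplet quarters span one half) = 16; whole note = 32; sixteenth tied to thirty-second (sixteenth + thirty-second) = 3; quarter = 8; quarter note = 8; whole = 32; thirty-second = 1; quarter note = 8; eighth note = 4; thirty-second = 1.
Altogether 16 + 32 + 3 + 8 + 8 + 32 + 1 + 8 + 4 + 1 = 113.
113 ÷ 32 = 3 complete bars with 17 thirty-second notes remaining.

17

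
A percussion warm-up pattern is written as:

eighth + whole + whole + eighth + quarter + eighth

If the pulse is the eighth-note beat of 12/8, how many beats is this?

One eighth-note beat = 2 sixteenth notes.
In sixteenth notes: eighth = 2; whole = 16; whole = 16; eighth = 2; quarter = 4; eighth = 2.
Total: 2 + 16 + 16 + 2 + 4 + 2 = 42.
42 ÷ 2 = 21 beats.

21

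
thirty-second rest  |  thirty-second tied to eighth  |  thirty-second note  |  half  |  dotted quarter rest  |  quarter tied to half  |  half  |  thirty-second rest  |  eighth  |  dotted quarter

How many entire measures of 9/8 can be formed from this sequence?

2

One bar of 9/8 = 36 thirty-second notes.
Working in thirty-second notes: thirty-second rest = 1; thirty-second tied to eighth (thirty-second + eighth) = 5; thirty-second note = 1; half = 16; dotted quarter rest = 12; quarter tied to half (quarter + half) = 24; half = 16; thirty-second rest = 1; eighth = 4; dotted quarter = 12.
Sum: 1 + 5 + 1 + 16 + 12 + 24 + 16 + 1 + 4 + 12 = 92.
92 ÷ 36 = 2 complete bars with 20 left over.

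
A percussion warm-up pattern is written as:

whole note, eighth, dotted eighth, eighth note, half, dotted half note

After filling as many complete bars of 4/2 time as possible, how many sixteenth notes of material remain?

11

One bar of 4/2 = 32 sixteenth notes.
Convert each value to sixteenth notes: whole note = 16; eighth = 2; dotted eighth = 3; eighth note = 2; half = 8; dotted half note = 12.
Total: 16 + 2 + 3 + 2 + 8 + 12 = 43.
43 ÷ 32 = 1 complete bar with 11 sixteenth notes remaining.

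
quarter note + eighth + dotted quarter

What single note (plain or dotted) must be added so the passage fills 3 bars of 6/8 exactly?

3 bars of 6/8 = 18 eighth notes.
Express everything in eighth notes: quarter note = 2; eighth = 1; dotted quarter = 3.
Adding: 2 + 1 + 3 = 6.
Remaining: 18 − 6 = 12 eighth notes, which is a dotted whole note.

dotted whole note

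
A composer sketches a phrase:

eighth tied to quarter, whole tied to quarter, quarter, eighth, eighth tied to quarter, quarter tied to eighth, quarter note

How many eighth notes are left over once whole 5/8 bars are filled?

One bar of 5/8 = 5 eighth notes.
Each duration in eighth notes: eighth tied to quarter (eighth + quarter) = 3; whole tied to quarter (whole + quarter) = 10; quarter = 2; eighth = 1; eighth tied to quarter (eighth + quarter) = 3; quarter tied to eighth (quarter + eighth) = 3; quarter note = 2.
Sum: 3 + 10 + 2 + 1 + 3 + 3 + 2 = 24.
24 ÷ 5 = 4 complete bars with 4 eighth notes remaining.

4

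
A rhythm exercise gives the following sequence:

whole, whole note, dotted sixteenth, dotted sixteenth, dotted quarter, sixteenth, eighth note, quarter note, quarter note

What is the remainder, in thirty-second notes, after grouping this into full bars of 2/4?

8

One bar of 2/4 = 16 thirty-second notes.
Convert each value to thirty-second notes: whole = 32; whole note = 32; dotted sixteenth = 3; dotted sixteenth = 3; dotted quarter = 12; sixteenth = 2; eighth note = 4; quarter note = 8; quarter note = 8.
Altogether 32 + 32 + 3 + 3 + 12 + 2 + 4 + 8 + 8 = 104.
104 ÷ 16 = 6 complete bars with 8 thirty-second notes remaining.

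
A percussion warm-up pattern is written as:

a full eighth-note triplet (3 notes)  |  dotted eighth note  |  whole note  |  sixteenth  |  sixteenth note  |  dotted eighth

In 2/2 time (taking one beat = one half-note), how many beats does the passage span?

One half-note beat = 8 sixteenth notes.
Convert each value to sixteenth notes: a full eighth-note triplet (3 notes) (three triplet eighths span one quarter) = 4; dotted eighth note = 3; whole note = 16; sixteenth = 1; sixteenth note = 1; dotted eighth = 3.
Total: 4 + 3 + 16 + 1 + 1 + 3 = 28.
28 ÷ 8 = 3.5 beats.

3.5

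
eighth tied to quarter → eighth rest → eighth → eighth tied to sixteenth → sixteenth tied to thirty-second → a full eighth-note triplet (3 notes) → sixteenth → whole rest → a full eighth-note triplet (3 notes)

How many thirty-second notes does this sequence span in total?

Each duration in thirty-second notes: eighth tied to quarter (eighth + quarter) = 12; eighth rest = 4; eighth = 4; eighth tied to sixteenth (eighth + sixteenth) = 6; sixteenth tied to thirty-second (sixteenth + thirty-second) = 3; a full eighth-note triplet (3 notes) (three triplet eighths span one quarter) = 8; sixteenth = 2; whole rest = 32; a full eighth-note triplet (3 notes) (three triplet eighths span one quarter) = 8.
Altogether 12 + 4 + 4 + 6 + 3 + 8 + 2 + 32 + 8 = 79 thirty-second notes.

79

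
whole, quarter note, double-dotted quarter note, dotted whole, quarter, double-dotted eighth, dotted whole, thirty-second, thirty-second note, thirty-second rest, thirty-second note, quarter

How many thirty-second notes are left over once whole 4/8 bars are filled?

One bar of 4/8 = 16 thirty-second notes.
Each duration in thirty-second notes: whole = 32; quarter note = 8; double-dotted quarter note = 14; dotted whole = 48; quarter = 8; double-dotted eighth = 7; dotted whole = 48; thirty-second = 1; thirty-second note = 1; thirty-second rest = 1; thirty-second note = 1; quarter = 8.
Adding: 32 + 8 + 14 + 48 + 8 + 7 + 48 + 1 + 1 + 1 + 1 + 8 = 177.
177 ÷ 16 = 11 complete bars with 1 thirty-second note remaining.

1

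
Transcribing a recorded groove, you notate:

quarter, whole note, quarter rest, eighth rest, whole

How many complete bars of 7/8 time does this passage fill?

3

One bar of 7/8 = 7 eighth notes.
In eighth notes: quarter = 2; whole note = 8; quarter rest = 2; eighth rest = 1; whole = 8.
Altogether 2 + 8 + 2 + 1 + 8 = 21.
21 ÷ 7 = 3 complete bars with 0 left over.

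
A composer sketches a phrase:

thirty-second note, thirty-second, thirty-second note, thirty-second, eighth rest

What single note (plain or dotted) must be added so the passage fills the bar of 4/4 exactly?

The bar of 4/4 = 32 thirty-second notes.
Each duration in thirty-second notes: thirty-second note = 1; thirty-second = 1; thirty-second note = 1; thirty-second = 1; eighth rest = 4.
Adding: 1 + 1 + 1 + 1 + 4 = 8.
Remaining: 32 − 8 = 24 thirty-second notes, which is a dotted half note.

dotted half note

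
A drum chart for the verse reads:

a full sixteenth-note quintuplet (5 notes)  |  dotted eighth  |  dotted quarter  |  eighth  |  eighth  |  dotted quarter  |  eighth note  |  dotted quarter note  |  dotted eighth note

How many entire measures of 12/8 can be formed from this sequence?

One bar of 12/8 = 24 sixteenth notes.
Each duration in sixteenth notes: a full sixteenth-note quintuplet (5 notes) (five quintuplet sixteenths span one quarter) = 4; dotted eighth = 3; dotted quarter = 6; eighth = 2; eighth = 2; dotted quarter = 6; eighth note = 2; dotted quarter note = 6; dotted eighth note = 3.
Altogether 4 + 3 + 6 + 2 + 2 + 6 + 2 + 6 + 3 = 34.
34 ÷ 24 = 1 complete bar with 10 left over.

1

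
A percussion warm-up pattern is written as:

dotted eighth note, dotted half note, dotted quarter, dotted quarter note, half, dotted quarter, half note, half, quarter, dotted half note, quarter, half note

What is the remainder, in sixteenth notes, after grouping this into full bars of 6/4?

One bar of 6/4 = 24 sixteenth notes.
Express everything in sixteenth notes: dotted eighth note = 3; dotted half note = 12; dotted quarter = 6; dotted quarter note = 6; half = 8; dotted quarter = 6; half note = 8; half = 8; quarter = 4; dotted half note = 12; quarter = 4; half note = 8.
Adding: 3 + 12 + 6 + 6 + 8 + 6 + 8 + 8 + 4 + 12 + 4 + 8 = 85.
85 ÷ 24 = 3 complete bars with 13 sixteenth notes remaining.

13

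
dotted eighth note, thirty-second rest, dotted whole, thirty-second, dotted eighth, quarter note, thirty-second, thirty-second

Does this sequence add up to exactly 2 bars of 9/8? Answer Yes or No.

Yes

One bar of 9/8 = 36 thirty-second notes, so 2 bars = 72.
Working in thirty-second notes: dotted eighth note = 6; thirty-second rest = 1; dotted whole = 48; thirty-second = 1; dotted eighth = 6; quarter note = 8; thirty-second = 1; thirty-second = 1.
Sum: 6 + 1 + 48 + 1 + 6 + 8 + 1 + 1 = 72.
72 equals 72, so the answer is Yes.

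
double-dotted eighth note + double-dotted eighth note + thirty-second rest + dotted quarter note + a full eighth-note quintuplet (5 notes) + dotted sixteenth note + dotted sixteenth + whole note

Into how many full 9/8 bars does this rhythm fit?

One bar of 9/8 = 36 thirty-second notes.
In thirty-second notes: double-dotted eighth note = 7; double-dotted eighth note = 7; thirty-second rest = 1; dotted quarter note = 12; a full eighth-note quintuplet (5 notes) (five quintuplet eighths span one half) = 16; dotted sixteenth note = 3; dotted sixteenth = 3; whole note = 32.
Adding: 7 + 7 + 1 + 12 + 16 + 3 + 3 + 32 = 81.
81 ÷ 36 = 2 complete bars with 9 left over.

2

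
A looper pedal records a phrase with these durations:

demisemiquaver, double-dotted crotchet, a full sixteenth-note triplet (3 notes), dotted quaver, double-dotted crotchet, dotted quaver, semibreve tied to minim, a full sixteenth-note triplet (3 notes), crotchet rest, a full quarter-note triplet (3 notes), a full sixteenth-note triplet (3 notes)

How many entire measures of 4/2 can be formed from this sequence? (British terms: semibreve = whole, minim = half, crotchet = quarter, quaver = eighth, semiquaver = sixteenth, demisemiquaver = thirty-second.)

1

One bar of 4/2 = 64 thirty-second notes.
Express everything in thirty-second notes: demisemiquaver = 1; double-dotted crotchet = 14; a full sixteenth-note triplet (3 notes) (three triplet sixteenths span one eighth) = 4; dotted quaver = 6; double-dotted crotchet = 14; dotted quaver = 6; semibreve tied to minim (semibreve + minim) = 48; a full sixteenth-note triplet (3 notes) (three triplet sixteenths span one eighth) = 4; crotchet rest = 8; a full quarter-note triplet (3 notes) (three triplet quarters span one half) = 16; a full sixteenth-note triplet (3 notes) (three triplet sixteenths span one eighth) = 4.
Altogether 1 + 14 + 4 + 6 + 14 + 6 + 48 + 4 + 8 + 16 + 4 = 125.
125 ÷ 64 = 1 complete bar with 61 left over.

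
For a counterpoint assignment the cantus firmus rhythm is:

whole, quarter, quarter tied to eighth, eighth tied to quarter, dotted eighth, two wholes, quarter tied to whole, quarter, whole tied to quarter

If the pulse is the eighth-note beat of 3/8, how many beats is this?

One eighth-note beat = 2 sixteenth notes.
In sixteenth notes: whole = 16; quarter = 4; quarter tied to eighth (quarter + eighth) = 6; eighth tied to quarter (eighth + quarter) = 6; dotted eighth = 3; whole = 16; whole = 16; quarter tied to whole (quarter + whole) = 20; quarter = 4; whole tied to quarter (whole + quarter) = 20.
Adding: 16 + 4 + 6 + 6 + 3 + 16 + 16 + 20 + 4 + 20 = 111.
111 ÷ 2 = 55.5 beats.

55.5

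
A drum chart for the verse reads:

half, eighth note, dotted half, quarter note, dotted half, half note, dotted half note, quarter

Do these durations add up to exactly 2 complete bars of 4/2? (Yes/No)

One bar of 4/2 = 16 eighth notes, so 2 bars = 32.
Convert each value to eighth notes: half = 4; eighth note = 1; dotted half = 6; quarter note = 2; dotted half = 6; half note = 4; dotted half note = 6; quarter = 2.
Total: 4 + 1 + 6 + 2 + 6 + 4 + 6 + 2 = 31.
31 falls short of 32, so the answer is No.

No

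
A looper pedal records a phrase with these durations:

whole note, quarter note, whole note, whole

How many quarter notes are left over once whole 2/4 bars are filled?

One bar of 2/4 = 2 quarter notes.
Express everything in quarter notes: whole note = 4; quarter note = 1; whole note = 4; whole = 4.
Altogether 4 + 1 + 4 + 4 = 13.
13 ÷ 2 = 6 complete bars with 1 quarter note remaining.

1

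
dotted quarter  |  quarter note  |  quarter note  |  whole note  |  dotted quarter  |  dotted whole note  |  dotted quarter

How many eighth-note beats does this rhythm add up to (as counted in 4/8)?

One eighth-note beat = 2 sixteenth notes.
Express everything in sixteenth notes: dotted quarter = 6; quarter note = 4; quarter note = 4; whole note = 16; dotted quarter = 6; dotted whole note = 24; dotted quarter = 6.
Altogether 6 + 4 + 4 + 16 + 6 + 24 + 6 = 66.
66 ÷ 2 = 33 beats.

33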